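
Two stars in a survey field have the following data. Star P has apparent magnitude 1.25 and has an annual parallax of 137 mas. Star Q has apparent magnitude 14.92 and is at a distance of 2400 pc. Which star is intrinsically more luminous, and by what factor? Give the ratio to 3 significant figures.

Star P is more luminous, by a factor of 2.72.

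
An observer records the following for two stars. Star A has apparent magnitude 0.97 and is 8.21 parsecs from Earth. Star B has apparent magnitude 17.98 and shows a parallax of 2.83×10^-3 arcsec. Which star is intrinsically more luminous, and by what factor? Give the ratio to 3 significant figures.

Star A: M = m − 5 log₁₀ d + 5 = 0.97 − 5·0.9143 + 5 = 1.398
Star B: d = 1/p = 1/2.83×10^-3″ = 353.4 pc
Star B: M = m − 5 log₁₀ d + 5 = 17.98 − 5·2.5482 + 5 = 10.239
ΔM = M_A − M_B = 1.398 − (10.239) = -8.841; smaller M is more luminous → Star A.
L ratio = 10^(0.4 |ΔM|) = 10^3.536 = 3438

Star A is more luminous, by a factor of 3440.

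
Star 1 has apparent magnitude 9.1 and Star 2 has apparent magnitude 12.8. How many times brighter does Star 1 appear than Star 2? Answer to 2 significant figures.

30

Δm = 9.1 − (12.8) = -3.7
Flux ratio = 10^(−0.4 Δm) = 10^(−0.4 × -3.7) = 10^1.480 = 30.20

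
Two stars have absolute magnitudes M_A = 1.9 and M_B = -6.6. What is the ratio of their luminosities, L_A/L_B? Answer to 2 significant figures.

ΔM = M_A − M_B = 8.5
L_A/L_B = 10^(−0.4 ΔM) = 10^-3.400 = 3.981×10^-4

L_A/L_B ≈ 4.0×10^-4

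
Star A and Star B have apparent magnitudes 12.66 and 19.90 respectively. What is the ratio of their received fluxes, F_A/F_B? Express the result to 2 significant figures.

Δm = 12.66 − (19.90) = -7.24
Flux ratio = 10^(−0.4 Δm) = 10^(−0.4 × -7.24) = 10^2.896 = 787.0

F_A/F_B ≈ 790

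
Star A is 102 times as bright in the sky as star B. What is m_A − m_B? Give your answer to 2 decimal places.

Pogson: Δm = −2.5 log₁₀(ratio) = −2.5 log₁₀(102) = −2.5 × 2.0086 = -5.022
Star A is brighter, so it has the smaller magnitude: the difference is negative.

m_A − m_B ≈ -5.02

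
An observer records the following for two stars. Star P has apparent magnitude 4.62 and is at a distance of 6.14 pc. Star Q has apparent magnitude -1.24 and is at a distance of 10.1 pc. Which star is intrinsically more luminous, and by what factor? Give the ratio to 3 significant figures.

Star Q is more luminous, by a factor of 597.

Star P: M = m − 5 log₁₀ d + 5 = 4.62 − 5·0.7882 + 5 = 5.679
Star Q: M = m − 5 log₁₀ d + 5 = -1.24 − 5·1.0043 + 5 = -1.262
ΔM = M_P − M_Q = 5.679 − (-1.262) = 6.941; smaller M is more luminous → Star Q.
L ratio = 10^(0.4 |ΔM|) = 10^2.776 = 597.5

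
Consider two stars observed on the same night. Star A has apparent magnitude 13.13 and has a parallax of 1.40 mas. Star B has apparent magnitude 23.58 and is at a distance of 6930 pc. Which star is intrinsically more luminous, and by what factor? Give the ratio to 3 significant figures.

Star A is more luminous, by a factor of 161.

Star A: p = 1.40 mas = 1.40×10^-3″ → d = 1/p = 714.3 pc
Star A: M = m − 5 log₁₀ d + 5 = 13.13 − 5·2.8539 + 5 = 3.861
Star B: M = m − 5 log₁₀ d + 5 = 23.58 − 5·3.8407 + 5 = 9.376
ΔM = M_A − M_B = 3.861 − (9.376) = -5.516; smaller M is more luminous → Star A.
L ratio = 10^(0.4 |ΔM|) = 10^2.206 = 160.8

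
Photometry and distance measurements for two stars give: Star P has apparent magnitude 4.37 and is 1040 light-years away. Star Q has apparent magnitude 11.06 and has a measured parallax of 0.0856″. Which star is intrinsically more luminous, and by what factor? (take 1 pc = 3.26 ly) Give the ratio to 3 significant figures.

Star P is more luminous, by a factor of 354000.

Star P: d = 1040 ly / 3.26 = 319.0 pc
Star P: M = m − 5 log₁₀ d + 5 = 4.37 − 5·2.5038 + 5 = -3.149
Star Q: d = 1/p = 1/0.0856″ = 11.68 pc
Star Q: M = m − 5 log₁₀ d + 5 = 11.06 − 5·1.0675 + 5 = 10.722
ΔM = M_P − M_Q = -3.149 − (10.722) = -13.871; smaller M is more luminous → Star P.
L ratio = 10^(0.4 |ΔM|) = 10^5.549 = 353700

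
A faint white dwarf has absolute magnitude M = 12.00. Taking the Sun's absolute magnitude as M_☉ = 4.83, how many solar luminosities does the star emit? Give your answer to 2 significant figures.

L/L_☉ ≈ 1.4×10^-3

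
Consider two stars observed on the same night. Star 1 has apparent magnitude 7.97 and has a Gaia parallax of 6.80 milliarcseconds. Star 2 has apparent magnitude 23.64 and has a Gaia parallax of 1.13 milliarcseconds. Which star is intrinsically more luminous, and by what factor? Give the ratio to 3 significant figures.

Star 1: p = 6.80 mas = 6.80×10^-3″ → d = 1/p = 147.1 pc
Star 1: M = m − 5 log₁₀ d + 5 = 7.97 − 5·2.1675 + 5 = 2.133
Star 2: p = 1.13 mas = 1.13×10^-3″ → d = 1/p = 885.0 pc
Star 2: M = m − 5 log₁₀ d + 5 = 23.64 − 5·2.9469 + 5 = 13.905
ΔM = M_1 − M_2 = 2.133 − (13.905) = -11.773; smaller M is more luminous → Star 1.
L ratio = 10^(0.4 |ΔM|) = 10^4.709 = 51180

Star 1 is more luminous, by a factor of 51200.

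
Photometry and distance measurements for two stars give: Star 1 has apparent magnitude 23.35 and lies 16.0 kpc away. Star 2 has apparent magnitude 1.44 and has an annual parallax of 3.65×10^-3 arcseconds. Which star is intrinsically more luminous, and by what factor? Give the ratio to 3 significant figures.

Star 2 is more luminous, by a factor of 170000.

Star 1: d = 16.0 kpc = 16000 pc
Star 1: M = m − 5 log₁₀ d + 5 = 23.35 − 5·4.2041 + 5 = 7.329
Star 2: d = 1/p = 1/3.65×10^-3″ = 274.0 pc
Star 2: M = m − 5 log₁₀ d + 5 = 1.44 − 5·2.4377 + 5 = -5.749
ΔM = M_1 − M_2 = 7.329 − (-5.749) = 13.078; smaller M is more luminous → Star 2.
L ratio = 10^(0.4 |ΔM|) = 10^5.231 = 170300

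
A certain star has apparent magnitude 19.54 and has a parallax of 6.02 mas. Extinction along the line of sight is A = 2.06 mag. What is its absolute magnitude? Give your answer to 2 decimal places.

M ≈ 11.38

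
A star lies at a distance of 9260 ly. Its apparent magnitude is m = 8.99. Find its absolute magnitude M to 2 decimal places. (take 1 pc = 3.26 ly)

d = 9260 ly / 3.26 = 2840 pc
5 log₁₀(d/10 pc) = 5 log₁₀(2840) − 5 = 12.267
M = m − 5 log₁₀(d/10) = 8.99 − 12.267 = -3.277

M ≈ -3.28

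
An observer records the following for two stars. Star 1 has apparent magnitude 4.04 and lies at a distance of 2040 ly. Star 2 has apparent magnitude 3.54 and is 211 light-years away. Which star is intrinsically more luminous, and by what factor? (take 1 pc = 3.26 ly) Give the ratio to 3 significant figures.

Star 1: d = 2040 ly / 3.26 = 625.8 pc
Star 1: M = m − 5 log₁₀ d + 5 = 4.04 − 5·2.7964 + 5 = -4.942
Star 2: d = 211 ly / 3.26 = 64.72 pc
Star 2: M = m − 5 log₁₀ d + 5 = 3.54 − 5·1.8111 + 5 = -0.515
ΔM = M_1 − M_2 = -4.942 − (-0.515) = -4.427; smaller M is more luminous → Star 1.
L ratio = 10^(0.4 |ΔM|) = 10^1.771 = 58.98

Star 1 is more luminous, by a factor of 59.0.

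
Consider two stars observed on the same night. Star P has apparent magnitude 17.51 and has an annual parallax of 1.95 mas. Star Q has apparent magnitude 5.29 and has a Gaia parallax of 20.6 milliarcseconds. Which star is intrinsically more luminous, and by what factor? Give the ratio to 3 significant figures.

Star P: p = 1.95 mas = 1.95×10^-3″ → d = 1/p = 512.8 pc
Star P: M = m − 5 log₁₀ d + 5 = 17.51 − 5·2.7100 + 5 = 8.960
Star Q: p = 20.6 mas = 0.0206″ → d = 1/p = 48.54 pc
Star Q: M = m − 5 log₁₀ d + 5 = 5.29 − 5·1.6861 + 5 = 1.859
ΔM = M_P − M_Q = 8.960 − (1.859) = 7.101; smaller M is more luminous → Star Q.
L ratio = 10^(0.4 |ΔM|) = 10^2.840 = 692.4

Star Q is more luminous, by a factor of 692.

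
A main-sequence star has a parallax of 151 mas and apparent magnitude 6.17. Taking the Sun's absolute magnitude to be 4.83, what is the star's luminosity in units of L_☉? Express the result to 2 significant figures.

L/L_☉ ≈ 0.13

d = 1/p = 1000/151 mas = 6.623 pc
M = m − 5 log₁₀ d + 5 = 6.17 − 5·0.8210 + 5 = 7.065
M − M_☉ = 7.065 − 4.83 = 2.235
L/L_☉ = 10^(−0.4 × 2.235) = 0.1277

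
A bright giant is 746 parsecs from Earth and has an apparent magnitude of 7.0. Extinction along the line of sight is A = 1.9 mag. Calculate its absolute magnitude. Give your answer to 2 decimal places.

5 log₁₀(d/10 pc) = 5 log₁₀(746.0) − 5 = 9.364
M = m − 5 log₁₀(d/10) − A = 7.0 − 9.364 − 1.9 = -4.264

M ≈ -4.26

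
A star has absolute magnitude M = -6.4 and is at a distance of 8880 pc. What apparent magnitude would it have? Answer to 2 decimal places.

m = M + 5 log₁₀ d − 5 = -6.4 + 5·3.9484 − 5 = 8.342

m ≈ 8.34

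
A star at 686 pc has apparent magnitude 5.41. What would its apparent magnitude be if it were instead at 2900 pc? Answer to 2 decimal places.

Flux ∝ 1/d², so Δm = 5 log₁₀(d₂/d₁) = 5 log₁₀(2900/686) = 3.130
m₂ = m₁ + Δm = 5.41 + (3.130) = 8.540

m ≈ 8.54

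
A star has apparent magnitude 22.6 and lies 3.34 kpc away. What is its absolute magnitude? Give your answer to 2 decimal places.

M ≈ 9.98

d = 3.34 kpc = 3340 pc
5 log₁₀(d/10 pc) = 5 log₁₀(3340) − 5 = 12.619
M = m − 5 log₁₀(d/10) = 22.6 − 12.619 = 9.981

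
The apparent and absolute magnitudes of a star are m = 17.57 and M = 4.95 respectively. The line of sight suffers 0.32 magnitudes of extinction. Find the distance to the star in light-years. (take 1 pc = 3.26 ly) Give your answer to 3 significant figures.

m − M = 5 log₁₀(d/10 pc) + A  ⇒  17.57 − (4.95) − 0.32 = 5 log₁₀(d/10)
12.300 = 5 log₁₀(d/10)
log₁₀ d = (m − M − A)/5 + 1 = 3.4600
d = 10^3.4600 = 2884 pc
= 9402 ly

d ≈ 9400 ly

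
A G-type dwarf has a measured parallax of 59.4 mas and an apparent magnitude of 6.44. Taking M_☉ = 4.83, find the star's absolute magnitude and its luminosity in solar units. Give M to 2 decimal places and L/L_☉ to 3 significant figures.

d = 1/p = 1000/59.4 mas = 16.84 pc
M = m − 5 log₁₀ d + 5 = 6.44 − 5·1.2262 + 5 = 5.309
M − M_☉ = 5.309 − 4.83 = 0.479
L/L_☉ = 10^(−0.4 × 0.479) = 0.6433

M ≈ 5.31; L/L_☉ ≈ 0.643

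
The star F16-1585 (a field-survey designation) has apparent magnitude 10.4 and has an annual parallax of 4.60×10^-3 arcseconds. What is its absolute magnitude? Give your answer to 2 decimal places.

M ≈ 3.71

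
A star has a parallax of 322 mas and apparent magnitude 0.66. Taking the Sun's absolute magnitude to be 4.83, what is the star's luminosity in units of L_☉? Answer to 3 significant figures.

L/L_☉ ≈ 4.49

d = 1/p = 1000/322 mas = 3.106 pc
M = m − 5 log₁₀ d + 5 = 0.66 − 5·0.4921 + 5 = 3.199
M − M_☉ = 3.199 − 4.83 = -1.631
L/L_☉ = 10^(−0.4 × -1.631) = 4.490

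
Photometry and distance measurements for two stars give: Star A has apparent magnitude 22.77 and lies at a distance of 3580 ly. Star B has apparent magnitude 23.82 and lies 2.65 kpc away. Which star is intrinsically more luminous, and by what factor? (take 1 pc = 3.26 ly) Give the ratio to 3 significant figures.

Star A: d = 3580 ly / 3.26 = 1098 pc
Star A: M = m − 5 log₁₀ d + 5 = 22.77 − 5·3.0407 + 5 = 12.567
Star B: d = 2.65 kpc = 2650 pc
Star B: M = m − 5 log₁₀ d + 5 = 23.82 − 5·3.4232 + 5 = 11.704
ΔM = M_A − M_B = 12.567 − (11.704) = 0.863; smaller M is more luminous → Star B.
L ratio = 10^(0.4 |ΔM|) = 10^0.345 = 2.214

Star B is more luminous, by a factor of 2.21.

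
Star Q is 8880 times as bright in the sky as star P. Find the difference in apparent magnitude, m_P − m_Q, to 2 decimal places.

m_P − m_Q ≈ 9.87

Pogson: Δm = −2.5 log₁₀(ratio) = −2.5 log₁₀(8880) = −2.5 × 3.9484 = -9.871
Star Q is brighter so has the smaller magnitude: m_P − m_Q is positive.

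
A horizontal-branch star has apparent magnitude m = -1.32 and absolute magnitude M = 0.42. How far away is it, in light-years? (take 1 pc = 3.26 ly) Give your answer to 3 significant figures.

μ = m − M = -1.740
m − M = 5 log₁₀ d − 5
log₁₀ d = (m − M)/5 + 1 = 0.6520
d = 10^0.6520 = 4.487 pc
= 14.63 ly

d ≈ 14.6 ly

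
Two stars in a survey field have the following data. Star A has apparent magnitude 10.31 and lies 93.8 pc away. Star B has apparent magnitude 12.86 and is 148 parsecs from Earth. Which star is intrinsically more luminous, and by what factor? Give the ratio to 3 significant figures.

Star A: M = m − 5 log₁₀ d + 5 = 10.31 − 5·1.9722 + 5 = 5.449
Star B: M = m − 5 log₁₀ d + 5 = 12.86 − 5·2.1703 + 5 = 7.009
ΔM = M_A − M_B = 5.449 − (7.009) = -1.560; smaller M is more luminous → Star A.
L ratio = 10^(0.4 |ΔM|) = 10^0.624 = 4.206

Star A is more luminous, by a factor of 4.21.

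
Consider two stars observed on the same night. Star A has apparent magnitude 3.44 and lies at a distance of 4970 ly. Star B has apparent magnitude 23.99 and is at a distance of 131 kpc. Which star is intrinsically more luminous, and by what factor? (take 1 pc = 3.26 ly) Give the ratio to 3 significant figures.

Star A: d = 4970 ly / 3.26 = 1525 pc
Star A: M = m − 5 log₁₀ d + 5 = 3.44 − 5·3.1831 + 5 = -7.476
Star B: d = 131 kpc = 131000 pc
Star B: M = m − 5 log₁₀ d + 5 = 23.99 − 5·5.1173 + 5 = 3.404
ΔM = M_A − M_B = -7.476 − (3.404) = -10.879; smaller M is more luminous → Star A.
L ratio = 10^(0.4 |ΔM|) = 10^4.352 = 22480

Star A is more luminous, by a factor of 22500.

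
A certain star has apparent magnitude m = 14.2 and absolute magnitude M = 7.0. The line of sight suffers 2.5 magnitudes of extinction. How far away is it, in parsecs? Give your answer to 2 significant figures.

d ≈ 87 pc

m − M = 5 log₁₀(d/10 pc) + A  ⇒  14.2 − (7.0) − 2.5 = 5 log₁₀(d/10)
4.700 = 5 log₁₀(d/10)
log₁₀ d = (m − M − A)/5 + 1 = 1.9400
d = 10^1.9400 = 87.10 pc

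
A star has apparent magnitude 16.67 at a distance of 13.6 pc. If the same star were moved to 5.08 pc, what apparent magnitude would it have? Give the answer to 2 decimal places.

Flux ∝ 1/d², so Δm = 5 log₁₀(d₂/d₁) = 5 log₁₀(5.08/13.6) = -2.138
m₂ = m₁ + Δm = 16.67 + (-2.138) = 14.532

m ≈ 14.53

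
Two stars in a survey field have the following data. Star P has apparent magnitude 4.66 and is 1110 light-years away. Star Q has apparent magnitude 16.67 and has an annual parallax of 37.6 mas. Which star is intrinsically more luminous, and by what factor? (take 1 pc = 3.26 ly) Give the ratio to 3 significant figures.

Star P is more luminous, by a factor of 1.04×10^7.

Star P: d = 1110 ly / 3.26 = 340.5 pc
Star P: M = m − 5 log₁₀ d + 5 = 4.66 − 5·2.5321 + 5 = -3.001
Star Q: p = 37.6 mas = 0.0376″ → d = 1/p = 26.60 pc
Star Q: M = m − 5 log₁₀ d + 5 = 16.67 − 5·1.4248 + 5 = 14.546
ΔM = M_P − M_Q = -3.001 − (14.546) = -17.546; smaller M is more luminous → Star P.
L ratio = 10^(0.4 |ΔM|) = 10^7.019 = 1.044×10^7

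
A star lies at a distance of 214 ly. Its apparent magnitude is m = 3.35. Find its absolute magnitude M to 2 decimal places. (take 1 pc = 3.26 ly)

M ≈ -0.74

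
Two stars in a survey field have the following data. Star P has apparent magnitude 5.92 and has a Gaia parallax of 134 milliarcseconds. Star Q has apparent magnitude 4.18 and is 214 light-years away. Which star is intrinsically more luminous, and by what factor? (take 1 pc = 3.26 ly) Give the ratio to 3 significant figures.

Star Q is more luminous, by a factor of 384.

Star P: p = 134 mas = 0.134″ → d = 1/p = 7.463 pc
Star P: M = m − 5 log₁₀ d + 5 = 5.92 − 5·0.8729 + 5 = 6.556
Star Q: d = 214 ly / 3.26 = 65.64 pc
Star Q: M = m − 5 log₁₀ d + 5 = 4.18 − 5·1.8172 + 5 = 0.094
ΔM = M_P − M_Q = 6.556 − (0.094) = 6.462; smaller M is more luminous → Star Q.
L ratio = 10^(0.4 |ΔM|) = 10^2.585 = 384.2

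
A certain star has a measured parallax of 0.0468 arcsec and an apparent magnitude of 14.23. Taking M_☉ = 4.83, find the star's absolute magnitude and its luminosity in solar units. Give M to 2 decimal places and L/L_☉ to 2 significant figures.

M ≈ 12.58; L/L_☉ ≈ 7.9×10^-4

d = 1/p = 1/0.0468″ = 21.37 pc
M = m − 5 log₁₀ d + 5 = 14.23 − 5·1.3298 + 5 = 12.581
M − M_☉ = 12.581 − 4.83 = 7.751
L/L_☉ = 10^(−0.4 × 7.751) = 7.934×10^-4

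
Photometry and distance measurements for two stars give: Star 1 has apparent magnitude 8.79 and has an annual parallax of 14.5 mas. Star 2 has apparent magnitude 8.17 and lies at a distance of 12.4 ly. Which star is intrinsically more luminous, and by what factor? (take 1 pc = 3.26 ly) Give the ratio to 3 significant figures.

Star 1: p = 14.5 mas = 0.0145″ → d = 1/p = 68.97 pc
Star 1: M = m − 5 log₁₀ d + 5 = 8.79 − 5·1.8386 + 5 = 4.597
Star 2: d = 12.4 ly / 3.26 = 3.804 pc
Star 2: M = m − 5 log₁₀ d + 5 = 8.17 − 5·0.5802 + 5 = 10.269
ΔM = M_1 − M_2 = 4.597 − (10.269) = -5.672; smaller M is more luminous → Star 1.
L ratio = 10^(0.4 |ΔM|) = 10^2.269 = 185.7

Star 1 is more luminous, by a factor of 186.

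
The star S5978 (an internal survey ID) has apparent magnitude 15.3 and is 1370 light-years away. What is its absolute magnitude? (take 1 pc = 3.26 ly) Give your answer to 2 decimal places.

M ≈ 7.18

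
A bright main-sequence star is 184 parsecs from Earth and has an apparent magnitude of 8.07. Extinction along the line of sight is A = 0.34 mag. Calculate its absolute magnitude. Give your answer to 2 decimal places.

5 log₁₀(d/10 pc) = 5 log₁₀(184.0) − 5 = 6.324
M = m − 5 log₁₀(d/10) − A = 8.07 − 6.324 − 0.34 = 1.406

M ≈ 1.41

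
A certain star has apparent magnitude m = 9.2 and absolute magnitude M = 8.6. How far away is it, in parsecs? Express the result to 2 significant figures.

d ≈ 13 pc

Distance modulus: m − M = 9.2 − (8.6) = 0.600
m − M = 5 log₁₀ d − 5
log₁₀ d = (m − M)/5 + 1 = 1.1200
d = 10^1.1200 = 13.18 pc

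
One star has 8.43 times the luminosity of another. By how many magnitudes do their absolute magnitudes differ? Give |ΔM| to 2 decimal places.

|ΔM| ≈ 2.31

Pogson: ΔM = −2.5 log₁₀(ratio) = −2.5 log₁₀(8.43) = −2.5 × 0.9258 = -2.315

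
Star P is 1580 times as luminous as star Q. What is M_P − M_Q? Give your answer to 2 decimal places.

M_P − M_Q ≈ -8.00

Pogson: ΔM = −2.5 log₁₀(ratio) = −2.5 log₁₀(1580) = −2.5 × 3.1987 = -7.997
Star P is brighter, so it has the smaller magnitude: the difference is negative.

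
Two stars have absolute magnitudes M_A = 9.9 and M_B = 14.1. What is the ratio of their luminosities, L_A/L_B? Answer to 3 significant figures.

L_A/L_B ≈ 47.9

ΔM = M_A − M_B = -4.2
L_A/L_B = 10^(−0.4 ΔM) = 10^1.680 = 47.86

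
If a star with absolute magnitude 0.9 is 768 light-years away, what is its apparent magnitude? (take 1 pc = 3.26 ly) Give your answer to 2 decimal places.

d = 768 ly / 3.26 = 235.6 pc
m = M + 5 log₁₀ d − 5 = 0.9 + 5·2.3721 − 5 = 7.761

m ≈ 7.76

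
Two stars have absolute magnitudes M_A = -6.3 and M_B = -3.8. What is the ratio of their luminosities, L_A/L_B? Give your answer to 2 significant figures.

ΔM = M_A − M_B = -2.5
L_A/L_B = 10^(−0.4 ΔM) = 10^1.000 = 10.00

L_A/L_B ≈ 10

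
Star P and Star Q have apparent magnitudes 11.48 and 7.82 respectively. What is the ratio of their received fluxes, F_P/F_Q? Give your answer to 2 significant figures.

F_P/F_Q ≈ 0.034

Δm = 11.48 − (7.82) = 3.66
Flux ratio = 10^(−0.4 Δm) = 10^(−0.4 × 3.66) = 10^-1.464 = 0.03436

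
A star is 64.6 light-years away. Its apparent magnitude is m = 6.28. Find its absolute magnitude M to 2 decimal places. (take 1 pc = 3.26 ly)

M ≈ 4.79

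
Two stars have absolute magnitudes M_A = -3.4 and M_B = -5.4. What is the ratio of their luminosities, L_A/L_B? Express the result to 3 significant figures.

L_A/L_B ≈ 0.158

ΔM = M_A − M_B = 2.0
L_A/L_B = 10^(−0.4 ΔM) = 10^-0.800 = 0.1585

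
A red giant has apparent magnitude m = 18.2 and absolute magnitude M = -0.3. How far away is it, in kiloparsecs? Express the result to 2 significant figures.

μ = m − M = 18.500
m − M = 5 log₁₀ d − 5
log₁₀ d = (m − M)/5 + 1 = 4.7000
d = 10^4.7000 = 50120 pc
= 50.12 kpc

d ≈ 50 kpc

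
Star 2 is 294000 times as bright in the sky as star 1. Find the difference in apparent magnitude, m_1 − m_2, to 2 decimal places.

Pogson: Δm = −2.5 log₁₀(ratio) = −2.5 log₁₀(294000) = −2.5 × 5.4683 = -13.671
Star 2 is brighter so has the smaller magnitude: m_1 − m_2 is positive.

m_1 − m_2 ≈ 13.67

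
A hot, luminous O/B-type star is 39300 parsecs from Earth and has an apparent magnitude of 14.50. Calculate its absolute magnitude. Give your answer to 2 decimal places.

M ≈ -3.47

5 log₁₀(d/10 pc) = 5 log₁₀(39300) − 5 = 17.972
M = m − 5 log₁₀(d/10) = 14.50 − 17.972 = -3.472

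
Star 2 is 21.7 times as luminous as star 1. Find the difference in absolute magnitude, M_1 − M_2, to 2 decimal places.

Pogson: ΔM = −2.5 log₁₀(ratio) = −2.5 log₁₀(21.7) = −2.5 × 1.3365 = -3.341
Star 2 is brighter so has the smaller magnitude: M_1 − M_2 is positive.

M_1 − M_2 ≈ 3.34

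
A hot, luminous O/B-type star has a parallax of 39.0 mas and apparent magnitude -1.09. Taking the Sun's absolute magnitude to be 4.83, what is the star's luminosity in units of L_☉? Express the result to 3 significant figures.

d = 1/p = 1000/39.0 mas = 25.64 pc
M = m − 5 log₁₀ d + 5 = -1.09 − 5·1.4089 + 5 = -3.135
M − M_☉ = -3.135 − 4.83 = -7.965
L/L_☉ = 10^(−0.4 × -7.965) = 1534

L/L_☉ ≈ 1530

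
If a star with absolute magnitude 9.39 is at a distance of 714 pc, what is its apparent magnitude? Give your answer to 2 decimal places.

m = M + 5 log₁₀ d − 5 = 9.39 + 5·2.8537 − 5 = 18.658

m ≈ 18.66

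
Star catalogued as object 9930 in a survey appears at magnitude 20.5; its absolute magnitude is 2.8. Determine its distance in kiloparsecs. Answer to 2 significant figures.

Distance modulus: m − M = 20.5 − (2.8) = 17.700
m − M = 5 log₁₀ d − 5
log₁₀ d = (m − M)/5 + 1 = 4.5400
d = 10^4.5400 = 34670 pc
= 34.67 kpc

d ≈ 35 kpc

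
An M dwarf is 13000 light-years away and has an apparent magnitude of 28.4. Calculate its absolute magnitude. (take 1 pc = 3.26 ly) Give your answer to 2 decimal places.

M ≈ 15.40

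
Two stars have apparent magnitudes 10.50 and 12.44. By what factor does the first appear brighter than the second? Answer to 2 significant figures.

Magnitude difference = -1.94
Flux ratio = 10^(−0.4 Δm) = 10^(−0.4 × -1.94) = 10^0.776 = 5.970

6.0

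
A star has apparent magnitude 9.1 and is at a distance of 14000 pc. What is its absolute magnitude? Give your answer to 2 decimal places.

5 log₁₀(d/10 pc) = 5 log₁₀(14000) − 5 = 15.731
M = m − 5 log₁₀(d/10) = 9.1 − 15.731 = -6.631

M ≈ -6.63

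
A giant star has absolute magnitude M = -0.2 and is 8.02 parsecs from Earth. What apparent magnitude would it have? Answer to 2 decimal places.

m ≈ -0.68

m = M + 5 log₁₀ d − 5 = -0.2 + 5·0.9042 − 5 = -0.679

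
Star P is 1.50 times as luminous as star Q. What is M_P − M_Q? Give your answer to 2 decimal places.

M_P − M_Q ≈ -0.44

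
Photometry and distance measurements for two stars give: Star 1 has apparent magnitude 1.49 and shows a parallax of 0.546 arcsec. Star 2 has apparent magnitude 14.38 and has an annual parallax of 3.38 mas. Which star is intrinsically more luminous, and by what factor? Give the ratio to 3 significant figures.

Star 1: d = 1/p = 1/0.546″ = 1.832 pc
Star 1: M = m − 5 log₁₀ d + 5 = 1.49 − 5·0.2628 + 5 = 5.176
Star 2: p = 3.38 mas = 3.38×10^-3″ → d = 1/p = 295.9 pc
Star 2: M = m − 5 log₁₀ d + 5 = 14.38 − 5·2.4711 + 5 = 7.025
ΔM = M_1 − M_2 = 5.176 − (7.025) = -1.849; smaller M is more luminous → Star 1.
L ratio = 10^(0.4 |ΔM|) = 10^0.739 = 5.488

Star 1 is more luminous, by a factor of 5.49.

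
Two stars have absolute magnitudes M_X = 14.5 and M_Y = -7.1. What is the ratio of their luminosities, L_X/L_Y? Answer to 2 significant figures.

ΔM = M_X − M_Y = 21.6
L_X/L_Y = 10^(−0.4 ΔM) = 10^-8.640 = 2.291×10^-9

L_X/L_Y ≈ 2.3×10^-9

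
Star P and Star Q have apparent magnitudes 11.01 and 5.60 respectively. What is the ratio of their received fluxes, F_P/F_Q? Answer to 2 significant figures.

Δm = 11.01 − (5.60) = 5.41
Flux ratio = 10^(−0.4 Δm) = 10^(−0.4 × 5.41) = 10^-2.164 = 6.855×10^-3

F_P/F_Q ≈ 6.9×10^-3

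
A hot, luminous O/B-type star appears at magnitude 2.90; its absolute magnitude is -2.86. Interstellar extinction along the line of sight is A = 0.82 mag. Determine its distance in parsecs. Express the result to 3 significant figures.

d ≈ 97.3 pc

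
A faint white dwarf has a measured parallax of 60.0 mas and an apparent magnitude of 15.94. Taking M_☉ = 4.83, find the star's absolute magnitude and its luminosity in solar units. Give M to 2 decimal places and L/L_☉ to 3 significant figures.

d = 1/p = 1000/60.0 mas = 16.67 pc
M = m − 5 log₁₀ d + 5 = 15.94 − 5·1.2218 + 5 = 14.831
M − M_☉ = 14.831 − 4.83 = 10.001
L/L_☉ = 10^(−0.4 × 10.001) = 9.993×10^-5

M ≈ 14.83; L/L_☉ ≈ 9.99×10^-5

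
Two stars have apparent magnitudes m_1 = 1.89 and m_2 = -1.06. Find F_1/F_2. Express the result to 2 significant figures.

Δm = 1.89 − (-1.06) = 2.95
Flux ratio = 10^(−0.4 Δm) = 10^(−0.4 × 2.95) = 10^-1.180 = 0.06607

F_1/F_2 ≈ 0.066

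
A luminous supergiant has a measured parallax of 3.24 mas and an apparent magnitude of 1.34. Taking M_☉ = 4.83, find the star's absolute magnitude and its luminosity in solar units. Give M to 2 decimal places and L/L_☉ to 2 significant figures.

M ≈ -6.11; L/L_☉ ≈ 24000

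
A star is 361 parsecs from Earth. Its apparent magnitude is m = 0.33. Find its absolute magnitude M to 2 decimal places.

M ≈ -7.46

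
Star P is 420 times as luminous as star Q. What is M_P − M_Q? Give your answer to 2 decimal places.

Pogson: ΔM = −2.5 log₁₀(ratio) = −2.5 log₁₀(420) = −2.5 × 2.6232 = -6.558
Star P is brighter, so it has the smaller magnitude: the difference is negative.

M_P − M_Q ≈ -6.56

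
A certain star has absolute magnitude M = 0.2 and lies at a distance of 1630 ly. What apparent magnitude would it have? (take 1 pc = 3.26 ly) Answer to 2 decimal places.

d = 1630 ly / 3.26 = 500.0 pc
m = M + 5 log₁₀ d − 5 = 0.2 + 5·2.6990 − 5 = 8.695

m ≈ 8.69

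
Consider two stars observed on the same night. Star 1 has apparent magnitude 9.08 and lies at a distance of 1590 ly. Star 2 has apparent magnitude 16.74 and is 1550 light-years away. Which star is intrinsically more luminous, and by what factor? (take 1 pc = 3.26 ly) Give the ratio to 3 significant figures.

Star 1 is more luminous, by a factor of 1220.

Star 1: d = 1590 ly / 3.26 = 487.7 pc
Star 1: M = m − 5 log₁₀ d + 5 = 9.08 − 5·2.6882 + 5 = 0.639
Star 2: d = 1550 ly / 3.26 = 475.5 pc
Star 2: M = m − 5 log₁₀ d + 5 = 16.74 − 5·2.6771 + 5 = 8.354
ΔM = M_1 − M_2 = 0.639 − (8.354) = -7.715; smaller M is more luminous → Star 1.
L ratio = 10^(0.4 |ΔM|) = 10^3.086 = 1219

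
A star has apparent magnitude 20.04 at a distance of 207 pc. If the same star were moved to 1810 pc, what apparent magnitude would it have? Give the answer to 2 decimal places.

Flux ∝ 1/d², so Δm = 5 log₁₀(d₂/d₁) = 5 log₁₀(1810/207) = 4.709
m₂ = m₁ + Δm = 20.04 + (4.709) = 24.749

m ≈ 24.75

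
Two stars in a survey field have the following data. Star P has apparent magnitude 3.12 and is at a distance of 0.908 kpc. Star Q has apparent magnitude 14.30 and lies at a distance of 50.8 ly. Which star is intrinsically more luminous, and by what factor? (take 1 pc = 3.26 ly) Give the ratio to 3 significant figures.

Star P is more luminous, by a factor of 1.01×10^8.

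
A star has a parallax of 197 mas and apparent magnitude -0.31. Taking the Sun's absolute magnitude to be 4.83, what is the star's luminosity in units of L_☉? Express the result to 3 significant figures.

L/L_☉ ≈ 29.3

d = 1/p = 1000/197 mas = 5.076 pc
M = m − 5 log₁₀ d + 5 = -0.31 − 5·0.7055 + 5 = 1.162
M − M_☉ = 1.162 − 4.83 = -3.668
L/L_☉ = 10^(−0.4 × -3.668) = 29.31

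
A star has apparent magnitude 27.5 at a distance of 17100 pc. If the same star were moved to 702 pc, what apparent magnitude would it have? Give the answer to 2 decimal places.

m ≈ 20.57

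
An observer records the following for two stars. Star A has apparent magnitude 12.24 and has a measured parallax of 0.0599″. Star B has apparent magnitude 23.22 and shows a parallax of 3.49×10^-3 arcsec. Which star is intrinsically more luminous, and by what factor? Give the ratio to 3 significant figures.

Star A is more luminous, by a factor of 83.7.

Star A: d = 1/p = 1/0.0599″ = 16.69 pc
Star A: M = m − 5 log₁₀ d + 5 = 12.24 − 5·1.2226 + 5 = 11.127
Star B: d = 1/p = 1/3.49×10^-3″ = 286.5 pc
Star B: M = m − 5 log₁₀ d + 5 = 23.22 − 5·2.4572 + 5 = 15.934
ΔM = M_A − M_B = 11.127 − (15.934) = -4.807; smaller M is more luminous → Star A.
L ratio = 10^(0.4 |ΔM|) = 10^1.923 = 83.71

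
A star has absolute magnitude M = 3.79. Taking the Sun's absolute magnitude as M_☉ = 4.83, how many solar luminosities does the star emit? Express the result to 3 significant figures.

M − M_☉ = 3.79 − 4.83 = -1.040
L/L_☉ = 10^(−0.4 (M − M_☉)) = 10^0.416 = 2.606

L/L_☉ ≈ 2.61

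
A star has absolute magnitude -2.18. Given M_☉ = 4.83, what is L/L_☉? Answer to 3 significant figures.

L/L_☉ ≈ 637

M − M_☉ = -2.18 − 4.83 = -7.010
L/L_☉ = 10^(−0.4 (M − M_☉)) = 10^2.804 = 636.8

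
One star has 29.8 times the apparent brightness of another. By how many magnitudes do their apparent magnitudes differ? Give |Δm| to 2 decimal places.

Pogson: Δm = −2.5 log₁₀(ratio) = −2.5 log₁₀(29.8) = −2.5 × 1.4742 = -3.686

|Δm| ≈ 3.69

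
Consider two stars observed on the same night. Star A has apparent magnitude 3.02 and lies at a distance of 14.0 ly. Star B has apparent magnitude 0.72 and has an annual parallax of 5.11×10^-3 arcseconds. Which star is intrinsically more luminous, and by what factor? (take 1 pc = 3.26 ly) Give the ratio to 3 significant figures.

Star B is more luminous, by a factor of 17300.

Star A: d = 14.0 ly / 3.26 = 4.294 pc
Star A: M = m − 5 log₁₀ d + 5 = 3.02 − 5·0.6329 + 5 = 4.855
Star B: d = 1/p = 1/5.11×10^-3″ = 195.7 pc
Star B: M = m − 5 log₁₀ d + 5 = 0.72 − 5·2.2916 + 5 = -5.738
ΔM = M_A − M_B = 4.855 − (-5.738) = 10.593; smaller M is more luminous → Star B.
L ratio = 10^(0.4 |ΔM|) = 10^4.237 = 17270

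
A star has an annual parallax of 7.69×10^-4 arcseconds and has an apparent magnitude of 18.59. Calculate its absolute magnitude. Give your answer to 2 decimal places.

M ≈ 8.02

d = 1/p = 1/7.69×10^-4″ = 1300 pc
5 log₁₀(d/10 pc) = 5 log₁₀(1300) − 5 = 10.570
M = m − 5 log₁₀(d/10) = 18.59 − 10.570 = 8.020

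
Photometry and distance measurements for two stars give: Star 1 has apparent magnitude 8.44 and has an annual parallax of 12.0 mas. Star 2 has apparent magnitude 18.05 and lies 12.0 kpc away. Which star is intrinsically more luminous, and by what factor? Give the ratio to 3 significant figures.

Star 2 is more luminous, by a factor of 2.97.

Star 1: p = 12.0 mas = 0.0120″ → d = 1/p = 83.33 pc
Star 1: M = m − 5 log₁₀ d + 5 = 8.44 − 5·1.9208 + 5 = 3.836
Star 2: d = 12.0 kpc = 12000 pc
Star 2: M = m − 5 log₁₀ d + 5 = 18.05 − 5·4.0792 + 5 = 2.654
ΔM = M_1 − M_2 = 3.836 − (2.654) = 1.182; smaller M is more luminous → Star 2.
L ratio = 10^(0.4 |ΔM|) = 10^0.473 = 2.970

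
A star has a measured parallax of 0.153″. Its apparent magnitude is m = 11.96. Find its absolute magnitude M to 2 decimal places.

M ≈ 12.88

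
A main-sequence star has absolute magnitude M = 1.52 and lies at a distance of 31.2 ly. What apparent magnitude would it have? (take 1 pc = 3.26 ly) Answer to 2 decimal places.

d = 31.2 ly / 3.26 = 9.571 pc
m = M + 5 log₁₀ d − 5 = 1.52 + 5·0.9809 − 5 = 1.425

m ≈ 1.42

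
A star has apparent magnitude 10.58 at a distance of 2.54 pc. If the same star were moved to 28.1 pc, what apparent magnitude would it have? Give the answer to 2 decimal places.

m ≈ 15.80

Flux ∝ 1/d², so Δm = 5 log₁₀(d₂/d₁) = 5 log₁₀(28.1/2.54) = 5.219
m₂ = m₁ + Δm = 10.58 + (5.219) = 15.799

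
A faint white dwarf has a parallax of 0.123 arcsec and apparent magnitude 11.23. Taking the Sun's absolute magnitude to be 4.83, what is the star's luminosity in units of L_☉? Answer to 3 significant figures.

d = 1/p = 1/0.123″ = 8.130 pc
M = m − 5 log₁₀ d + 5 = 11.23 − 5·0.9101 + 5 = 11.680
M − M_☉ = 11.680 − 4.83 = 6.850
L/L_☉ = 10^(−0.4 × 6.850) = 1.820×10^-3

L/L_☉ ≈ 1.82×10^-3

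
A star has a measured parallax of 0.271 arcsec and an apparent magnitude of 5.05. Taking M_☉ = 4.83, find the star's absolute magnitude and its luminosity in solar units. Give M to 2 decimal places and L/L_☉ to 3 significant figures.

M ≈ 7.21; L/L_☉ ≈ 0.111

d = 1/p = 1/0.271″ = 3.690 pc
M = m − 5 log₁₀ d + 5 = 5.05 − 5·0.5670 + 5 = 7.215
M − M_☉ = 7.215 − 4.83 = 2.385
L/L_☉ = 10^(−0.4 × 2.385) = 0.1112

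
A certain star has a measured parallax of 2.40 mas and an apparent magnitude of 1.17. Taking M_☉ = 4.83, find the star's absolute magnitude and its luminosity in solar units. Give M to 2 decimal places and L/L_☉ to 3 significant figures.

M ≈ -6.93; L/L_☉ ≈ 50500

d = 1/p = 1000/2.40 mas = 416.7 pc
M = m − 5 log₁₀ d + 5 = 1.17 − 5·2.6198 + 5 = -6.929
M − M_☉ = -6.929 − 4.83 = -11.759
L/L_☉ = 10^(−0.4 × -11.759) = 50530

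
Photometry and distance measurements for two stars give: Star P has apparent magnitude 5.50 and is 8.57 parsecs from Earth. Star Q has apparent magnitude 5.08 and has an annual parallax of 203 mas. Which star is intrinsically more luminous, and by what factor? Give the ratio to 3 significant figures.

Star P is more luminous, by a factor of 2.06.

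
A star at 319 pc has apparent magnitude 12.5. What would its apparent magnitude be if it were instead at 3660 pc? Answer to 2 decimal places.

m ≈ 17.80

Flux ∝ 1/d², so Δm = 5 log₁₀(d₂/d₁) = 5 log₁₀(3660/319) = 5.298
m₂ = m₁ + Δm = 12.5 + (5.298) = 17.798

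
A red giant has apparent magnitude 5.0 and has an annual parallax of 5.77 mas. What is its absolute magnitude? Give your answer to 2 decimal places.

M ≈ -1.19

p = 5.77 mas = 5.77×10^-3″ → d = 1/p = 173.3 pc
5 log₁₀(d/10 pc) = 5 log₁₀(173.3) − 5 = 6.194
M = m − 5 log₁₀(d/10) = 5.0 − 6.194 = -1.194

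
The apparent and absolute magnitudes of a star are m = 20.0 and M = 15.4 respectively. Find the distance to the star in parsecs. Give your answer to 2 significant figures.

Distance modulus: m − M = 20.0 − (15.4) = 4.600
m − M = 5 log₁₀ d − 5
log₁₀ d = (m − M)/5 + 1 = 1.9200
d = 10^1.9200 = 83.18 pc

d ≈ 83 pc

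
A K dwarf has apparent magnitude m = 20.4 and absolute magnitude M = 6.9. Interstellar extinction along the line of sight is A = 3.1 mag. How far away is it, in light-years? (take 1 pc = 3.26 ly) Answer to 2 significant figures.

d ≈ 3900 ly

m − M = 5 log₁₀(d/10 pc) + A  ⇒  20.4 − (6.9) − 3.1 = 5 log₁₀(d/10)
10.400 = 5 log₁₀(d/10)
log₁₀ d = (m − M − A)/5 + 1 = 3.0800
d = 10^3.0800 = 1202 pc
= 3919 ly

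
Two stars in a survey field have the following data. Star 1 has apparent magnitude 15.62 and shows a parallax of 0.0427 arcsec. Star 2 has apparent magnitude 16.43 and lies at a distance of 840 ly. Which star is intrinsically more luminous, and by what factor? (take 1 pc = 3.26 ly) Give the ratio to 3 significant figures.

Star 1: d = 1/p = 1/0.0427″ = 23.42 pc
Star 1: M = m − 5 log₁₀ d + 5 = 15.62 − 5·1.3696 + 5 = 13.772
Star 2: d = 840 ly / 3.26 = 257.7 pc
Star 2: M = m − 5 log₁₀ d + 5 = 16.43 − 5·2.4111 + 5 = 9.375
ΔM = M_1 − M_2 = 13.772 − (9.375) = 4.397; smaller M is more luminous → Star 2.
L ratio = 10^(0.4 |ΔM|) = 10^1.759 = 57.41

Star 2 is more luminous, by a factor of 57.4.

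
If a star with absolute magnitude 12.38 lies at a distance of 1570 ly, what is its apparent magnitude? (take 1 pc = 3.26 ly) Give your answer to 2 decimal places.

d = 1570 ly / 3.26 = 481.6 pc
m = M + 5 log₁₀ d − 5 = 12.38 + 5·2.6827 − 5 = 20.793

m ≈ 20.79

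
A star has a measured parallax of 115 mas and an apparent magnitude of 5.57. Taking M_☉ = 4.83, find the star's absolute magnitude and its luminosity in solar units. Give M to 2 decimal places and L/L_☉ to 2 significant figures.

M ≈ 5.87; L/L_☉ ≈ 0.38

d = 1/p = 1000/115 mas = 8.696 pc
M = m − 5 log₁₀ d + 5 = 5.57 − 5·0.9393 + 5 = 5.873
M − M_☉ = 5.873 − 4.83 = 1.043
L/L_☉ = 10^(−0.4 × 1.043) = 0.3825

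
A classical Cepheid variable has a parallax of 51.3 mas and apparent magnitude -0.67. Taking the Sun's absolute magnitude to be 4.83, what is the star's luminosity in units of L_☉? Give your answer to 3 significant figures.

L/L_☉ ≈ 602

d = 1/p = 1000/51.3 mas = 19.49 pc
M = m − 5 log₁₀ d + 5 = -0.67 − 5·1.2899 + 5 = -2.119
M − M_☉ = -2.119 − 4.83 = -6.949
L/L_☉ = 10^(−0.4 × -6.949) = 602.2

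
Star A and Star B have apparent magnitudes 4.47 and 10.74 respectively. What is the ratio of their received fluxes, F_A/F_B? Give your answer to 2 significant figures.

F_A/F_B ≈ 320

Magnitude difference = -6.27
Flux ratio = 10^(−0.4 Δm) = 10^(−0.4 × -6.27) = 10^2.508 = 322.1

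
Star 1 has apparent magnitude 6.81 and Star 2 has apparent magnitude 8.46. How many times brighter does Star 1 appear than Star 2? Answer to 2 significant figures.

Δm = 6.81 − (8.46) = -1.65
Flux ratio = 10^(−0.4 Δm) = 10^(−0.4 × -1.65) = 10^0.660 = 4.571

4.6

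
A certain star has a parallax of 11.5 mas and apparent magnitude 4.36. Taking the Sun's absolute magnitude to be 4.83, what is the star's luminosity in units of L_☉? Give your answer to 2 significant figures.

L/L_☉ ≈ 120

d = 1/p = 1000/11.5 mas = 86.96 pc
M = m − 5 log₁₀ d + 5 = 4.36 − 5·1.9393 + 5 = -0.337
M − M_☉ = -0.337 − 4.83 = -5.167
L/L_☉ = 10^(−0.4 × -5.167) = 116.6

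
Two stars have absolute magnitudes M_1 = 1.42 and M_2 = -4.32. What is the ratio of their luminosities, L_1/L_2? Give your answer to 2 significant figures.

ΔM = M_1 − M_2 = 5.74
L_1/L_2 = 10^(−0.4 ΔM) = 10^-2.296 = 5.058×10^-3

L_1/L_2 ≈ 5.1×10^-3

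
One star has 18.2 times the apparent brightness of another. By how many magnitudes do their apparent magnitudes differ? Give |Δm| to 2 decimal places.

Pogson: Δm = −2.5 log₁₀(ratio) = −2.5 log₁₀(18.2) = −2.5 × 1.2601 = -3.150

|Δm| ≈ 3.15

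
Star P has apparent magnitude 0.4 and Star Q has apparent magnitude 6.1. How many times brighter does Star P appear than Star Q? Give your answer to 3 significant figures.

Δm = 0.4 − (6.1) = -5.7
Flux ratio = 10^(−0.4 Δm) = 10^(−0.4 × -5.7) = 10^2.280 = 190.5

191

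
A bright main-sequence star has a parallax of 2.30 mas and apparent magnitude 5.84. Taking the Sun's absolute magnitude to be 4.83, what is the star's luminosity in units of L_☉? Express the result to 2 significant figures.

L/L_☉ ≈ 750

d = 1/p = 1000/2.30 mas = 434.8 pc
M = m − 5 log₁₀ d + 5 = 5.84 − 5·2.6383 + 5 = -2.351
M − M_☉ = -2.351 − 4.83 = -7.181
L/L_☉ = 10^(−0.4 × -7.181) = 745.7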